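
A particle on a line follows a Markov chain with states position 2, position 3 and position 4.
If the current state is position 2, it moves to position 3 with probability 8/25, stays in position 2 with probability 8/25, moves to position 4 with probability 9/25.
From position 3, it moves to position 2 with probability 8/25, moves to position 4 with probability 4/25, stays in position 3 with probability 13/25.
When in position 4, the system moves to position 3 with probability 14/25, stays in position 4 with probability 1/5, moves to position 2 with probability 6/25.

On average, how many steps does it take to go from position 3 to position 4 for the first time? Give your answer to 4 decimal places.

Let t(s) be the expected number of steps to first reach position 4 from state s, with t(position 4) = 0. Conditioning on the first step:
t(position 2) = 1 + 0.32·t(position 2) + 0.32·t(position 3)
t(position 3) = 1 + 0.32·t(position 2) + 0.52·t(position 3)
Solving: t(position 2) = 3.5714, t(position 3) = 4.4643.
Expected steps from position 3 to position 4: 4.4643.

4.4643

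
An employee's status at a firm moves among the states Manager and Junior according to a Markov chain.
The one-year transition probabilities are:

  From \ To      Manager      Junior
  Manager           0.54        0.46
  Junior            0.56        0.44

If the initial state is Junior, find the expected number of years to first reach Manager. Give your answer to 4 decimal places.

1.7857

Let t(s) be the expected number of years to first reach Manager from state s, with t(Manager) = 0. Conditioning on the first year:
t(Junior) = 1 + 0.44·t(Junior)
Solving: t(Junior) = 1.7857.
Expected years from Junior to Manager: 1.7857.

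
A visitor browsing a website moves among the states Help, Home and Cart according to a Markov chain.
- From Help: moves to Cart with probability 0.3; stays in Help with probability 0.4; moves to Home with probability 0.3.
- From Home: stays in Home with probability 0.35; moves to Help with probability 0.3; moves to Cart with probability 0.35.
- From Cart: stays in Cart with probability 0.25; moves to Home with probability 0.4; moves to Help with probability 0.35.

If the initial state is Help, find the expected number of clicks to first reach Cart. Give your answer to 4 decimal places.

Let t(s) be the expected number of clicks to first reach Cart from state s, with t(Cart) = 0. Conditioning on the first click:
t(Help) = 1 + 0.4·t(Help) + 0.3·t(Home)
t(Home) = 1 + 0.3·t(Help) + 0.35·t(Home)
Solving: t(Help) = 3.1667, t(Home) = 3.0000.
Expected clicks from Help to Cart: 3.1667.

3.1667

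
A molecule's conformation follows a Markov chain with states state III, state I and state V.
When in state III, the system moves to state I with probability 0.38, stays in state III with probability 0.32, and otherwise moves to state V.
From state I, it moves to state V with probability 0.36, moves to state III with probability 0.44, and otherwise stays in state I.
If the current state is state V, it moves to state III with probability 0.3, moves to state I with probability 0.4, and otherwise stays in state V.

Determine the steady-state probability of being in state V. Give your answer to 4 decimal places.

0.3196

Let the stationary distribution be π with π = πP and π_1 + π_2 + π_3 = 1.
π_1 = 0.32·π_1 + 0.44·π_2 + 0.3·π_3
π_2 = 0.38·π_1 + 0.2·π_2 + 0.4·π_3
Solving with the normalization constraint gives π = (0.3529, 0.3275, 0.3196).
So the stationary probability of state V is 0.3196.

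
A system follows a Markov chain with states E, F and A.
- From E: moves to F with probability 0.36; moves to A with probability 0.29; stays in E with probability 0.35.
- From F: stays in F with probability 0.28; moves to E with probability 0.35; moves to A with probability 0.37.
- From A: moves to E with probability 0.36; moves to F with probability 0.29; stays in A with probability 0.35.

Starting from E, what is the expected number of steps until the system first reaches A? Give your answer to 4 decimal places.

3.1579

Let t(s) be the expected number of steps to first reach A from state s, with t(A) = 0. Conditioning on the first step:
t(E) = 1 + 0.35·t(E) + 0.36·t(F)
t(F) = 1 + 0.35·t(E) + 0.28·t(F)
Solving: t(E) = 3.1579, t(F) = 2.9240.
Expected steps from E to A: 3.1579.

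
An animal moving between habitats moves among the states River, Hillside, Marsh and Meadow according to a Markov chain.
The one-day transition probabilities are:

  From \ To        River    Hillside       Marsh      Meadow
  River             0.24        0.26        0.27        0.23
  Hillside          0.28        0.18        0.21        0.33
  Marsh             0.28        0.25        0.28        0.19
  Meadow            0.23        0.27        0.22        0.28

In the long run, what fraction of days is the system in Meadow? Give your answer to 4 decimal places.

Let the stationary distribution be π with π = πP and π_1 + π_2 + π_3 + π_4 = 1.
π_1 = 0.24·π_1 + 0.28·π_2 + 0.28·π_3 + 0.23·π_4
π_2 = 0.26·π_1 + 0.18·π_2 + 0.25·π_3 + 0.27·π_4
π_3 = 0.27·π_1 + 0.21·π_2 + 0.28·π_3 + 0.22·π_4
Solving with the normalization constraint gives π = (0.2569, 0.2409, 0.2451, 0.2571).
So the stationary probability of Meadow is 0.2571.

0.2571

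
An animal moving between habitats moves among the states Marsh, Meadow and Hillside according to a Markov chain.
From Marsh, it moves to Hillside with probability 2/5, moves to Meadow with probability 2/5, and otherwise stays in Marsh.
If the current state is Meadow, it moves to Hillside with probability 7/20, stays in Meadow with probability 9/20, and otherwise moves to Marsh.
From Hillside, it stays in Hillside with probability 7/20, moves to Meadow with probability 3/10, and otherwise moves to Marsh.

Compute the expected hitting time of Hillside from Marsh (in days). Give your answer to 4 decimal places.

Let t(s) be the expected number of days to first reach Hillside from state s, with t(Hillside) = 0. Conditioning on the first day:
t(Marsh) = 1 + 0.2·t(Marsh) + 0.4·t(Meadow)
t(Meadow) = 1 + 0.2·t(Marsh) + 0.45·t(Meadow)
Solving: t(Marsh) = 2.6389, t(Meadow) = 2.7778.
Expected days from Marsh to Hillside: 2.6389.

2.6389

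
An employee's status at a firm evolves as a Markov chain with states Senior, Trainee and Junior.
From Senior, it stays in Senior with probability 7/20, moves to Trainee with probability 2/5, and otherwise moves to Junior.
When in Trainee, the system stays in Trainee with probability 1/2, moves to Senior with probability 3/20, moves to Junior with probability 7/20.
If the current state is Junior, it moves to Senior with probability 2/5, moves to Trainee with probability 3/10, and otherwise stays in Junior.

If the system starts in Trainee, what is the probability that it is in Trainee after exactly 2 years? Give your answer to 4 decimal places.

0.4150

Sum over the intermediate state after 1 year:
P = P(Trainee→Senior)·P(Senior→Trainee) + P(Trainee→Trainee)·P(Trainee→Trainee) + P(Trainee→Junior)·P(Junior→Trainee)
  = 0.15×0.4 + 0.5×0.5 + 0.35×0.3
  = 0.0600 + 0.2500 + 0.1050 = 0.4150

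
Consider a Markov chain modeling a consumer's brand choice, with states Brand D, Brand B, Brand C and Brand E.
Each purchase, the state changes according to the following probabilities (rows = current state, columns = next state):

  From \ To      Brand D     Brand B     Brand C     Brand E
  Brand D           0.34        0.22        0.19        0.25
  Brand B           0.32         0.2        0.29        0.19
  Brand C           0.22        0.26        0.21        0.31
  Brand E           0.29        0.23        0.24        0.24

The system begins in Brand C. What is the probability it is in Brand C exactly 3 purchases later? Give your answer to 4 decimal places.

Propagate the distribution vector 3 purchases from Brand C.
After 0 purchases: (0.0000, 0.0000, 1.0000, 0.0000)
After 1 purchase: (0.2200, 0.2600, 0.2100, 0.3100)
After 2 purchases: (0.2941, 0.2263, 0.2357, 0.2439)
After 3 purchases: (0.2950, 0.2273, 0.2295, 0.2481)
P(in Brand C after 3 purchases) = 0.2295

0.2295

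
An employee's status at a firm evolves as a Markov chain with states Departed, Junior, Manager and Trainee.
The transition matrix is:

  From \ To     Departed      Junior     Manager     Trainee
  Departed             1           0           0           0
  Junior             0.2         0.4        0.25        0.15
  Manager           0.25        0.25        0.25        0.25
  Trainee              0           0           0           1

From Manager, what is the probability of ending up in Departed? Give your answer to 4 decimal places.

0.5161

Let h(s) be the probability of absorption at Departed starting from transient state s. Then h(Departed) = 1 and h(Trainee) = 0. By first-step analysis:
h(Junior) = 0.2·1 + 0.4·h(Junior) + 0.25·h(Manager) + 0.15·0
h(Manager) = 0.25·1 + 0.25·h(Junior) + 0.25·h(Manager) + 0.25·0
Solving: h(Junior) = 0.5484, h(Manager) = 0.5161.
Starting from Manager, the probability is 0.5161.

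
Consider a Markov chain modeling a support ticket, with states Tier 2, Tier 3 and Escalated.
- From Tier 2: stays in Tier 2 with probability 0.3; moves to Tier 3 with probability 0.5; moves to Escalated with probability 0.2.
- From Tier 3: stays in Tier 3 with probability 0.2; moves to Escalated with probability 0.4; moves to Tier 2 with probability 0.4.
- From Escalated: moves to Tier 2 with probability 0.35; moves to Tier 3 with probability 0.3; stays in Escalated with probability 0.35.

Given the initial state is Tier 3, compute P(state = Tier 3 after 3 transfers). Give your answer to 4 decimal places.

Propagate the distribution vector 3 transfers from Tier 3.
After 0 transfers: (0.0000, 1.0000, 0.0000)
After 1 transfer: (0.4000, 0.2000, 0.4000)
After 2 transfers: (0.3400, 0.3600, 0.3000)
After 3 transfers: (0.3510, 0.3320, 0.3170)
P(in Tier 3 after 3 transfers) = 0.3320

0.3320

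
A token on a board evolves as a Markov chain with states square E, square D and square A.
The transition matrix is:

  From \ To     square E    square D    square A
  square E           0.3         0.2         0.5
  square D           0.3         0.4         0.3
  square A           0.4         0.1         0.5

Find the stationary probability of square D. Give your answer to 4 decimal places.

Let the stationary distribution be π with π = πP and π_1 + π_2 + π_3 = 1.
π_1 = 0.3·π_1 + 0.3·π_2 + 0.4·π_3
π_2 = 0.2·π_1 + 0.4·π_2 + 0.1·π_3
Solving with the normalization constraint gives π = (0.3462, 0.1923, 0.4615).
So the stationary probability of square D is 0.1923.

0.1923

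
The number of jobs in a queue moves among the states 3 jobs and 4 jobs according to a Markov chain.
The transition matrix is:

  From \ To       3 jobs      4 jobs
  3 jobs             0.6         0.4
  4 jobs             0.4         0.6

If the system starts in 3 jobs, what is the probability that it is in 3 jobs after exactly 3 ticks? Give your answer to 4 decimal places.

0.5040

Propagate the distribution vector 3 ticks from 3 jobs.
After 0 ticks: (1.0000, 0.0000)
After 1 tick: (0.6000, 0.4000)
After 2 ticks: (0.5200, 0.4800)
After 3 ticks: (0.5040, 0.4960)
P(in 3 jobs after 3 ticks) = 0.5040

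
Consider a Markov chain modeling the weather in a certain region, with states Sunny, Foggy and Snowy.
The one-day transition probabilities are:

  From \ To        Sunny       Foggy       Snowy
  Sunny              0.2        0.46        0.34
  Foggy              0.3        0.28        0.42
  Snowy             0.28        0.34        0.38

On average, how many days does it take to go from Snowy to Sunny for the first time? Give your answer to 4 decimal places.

3.4914

Let t(s) be the expected number of days to first reach Sunny from state s, with t(Sunny) = 0. Conditioning on the first day:
t(Foggy) = 1 + 0.28·t(Foggy) + 0.42·t(Snowy)
t(Snowy) = 1 + 0.34·t(Foggy) + 0.38·t(Snowy)
Solving: t(Foggy) = 3.4256, t(Snowy) = 3.4914.
Expected days from Snowy to Sunny: 3.4914.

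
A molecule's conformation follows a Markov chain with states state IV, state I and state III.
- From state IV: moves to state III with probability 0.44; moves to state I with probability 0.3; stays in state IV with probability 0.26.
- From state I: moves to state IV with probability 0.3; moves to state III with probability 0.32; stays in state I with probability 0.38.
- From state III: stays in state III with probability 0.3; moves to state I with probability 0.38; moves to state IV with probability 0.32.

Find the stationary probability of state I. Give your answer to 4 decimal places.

Let the stationary distribution be π with π = πP and π_1 + π_2 + π_3 = 1.
π_1 = 0.26·π_1 + 0.3·π_2 + 0.32·π_3
π_2 = 0.3·π_1 + 0.38·π_2 + 0.38·π_3
Solving with the normalization constraint gives π = (0.2952, 0.3564, 0.3485).
So the stationary probability of state I is 0.3564.

0.3564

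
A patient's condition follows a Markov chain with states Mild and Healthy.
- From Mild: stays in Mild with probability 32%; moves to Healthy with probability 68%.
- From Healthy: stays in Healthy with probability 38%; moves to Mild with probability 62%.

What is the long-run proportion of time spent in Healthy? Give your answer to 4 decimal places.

0.5231

Let the stationary distribution be π with π = πP and π_1 + π_2 = 1.
π_1 = 0.32·π_1 + 0.62·π_2
Solving with the normalization constraint gives π = (0.4769, 0.5231).
So the stationary probability of Healthy is 0.5231.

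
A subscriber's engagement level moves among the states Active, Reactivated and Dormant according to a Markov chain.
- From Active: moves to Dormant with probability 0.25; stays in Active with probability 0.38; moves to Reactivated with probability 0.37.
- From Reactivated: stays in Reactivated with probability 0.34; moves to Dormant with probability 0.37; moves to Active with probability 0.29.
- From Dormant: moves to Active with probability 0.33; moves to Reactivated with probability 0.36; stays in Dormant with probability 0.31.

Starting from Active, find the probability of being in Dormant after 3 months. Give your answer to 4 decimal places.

0.3113

Propagate the distribution vector 3 months from Active.
After 0 months: (1.0000, 0.0000, 0.0000)
After 1 month: (0.3800, 0.3700, 0.2500)
After 2 months: (0.3342, 0.3564, 0.3094)
After 3 months: (0.3325, 0.3562, 0.3113)
P(in Dormant after 3 months) = 0.3113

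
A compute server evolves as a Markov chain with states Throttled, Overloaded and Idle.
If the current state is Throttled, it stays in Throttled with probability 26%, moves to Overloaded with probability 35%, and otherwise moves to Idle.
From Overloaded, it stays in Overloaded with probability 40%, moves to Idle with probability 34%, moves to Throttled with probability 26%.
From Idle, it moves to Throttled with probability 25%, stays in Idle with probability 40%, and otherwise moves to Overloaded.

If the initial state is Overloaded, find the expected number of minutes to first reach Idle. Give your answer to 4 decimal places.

Let t(s) be the expected number of minutes to first reach Idle from state s, with t(Idle) = 0. Conditioning on the first minute:
t(Throttled) = 1 + 0.26·t(Throttled) + 0.35·t(Overloaded)
t(Overloaded) = 1 + 0.26·t(Throttled) + 0.4·t(Overloaded)
Solving: t(Throttled) = 2.6912, t(Overloaded) = 2.8329.
Expected minutes from Overloaded to Idle: 2.8329.

2.8329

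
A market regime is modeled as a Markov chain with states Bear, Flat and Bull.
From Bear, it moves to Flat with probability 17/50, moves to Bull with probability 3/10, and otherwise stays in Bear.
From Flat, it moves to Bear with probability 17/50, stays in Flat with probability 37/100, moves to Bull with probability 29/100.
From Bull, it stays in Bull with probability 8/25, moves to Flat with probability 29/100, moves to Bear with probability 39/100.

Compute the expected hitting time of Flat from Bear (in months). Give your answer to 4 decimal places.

3.0798

Let t(s) be the expected number of months to first reach Flat from state s, with t(Flat) = 0. Conditioning on the first month:
t(Bear) = 1 + 0.36·t(Bear) + 0.3·t(Bull)
t(Bull) = 1 + 0.39·t(Bear) + 0.32·t(Bull)
Solving: t(Bear) = 3.0798, t(Bull) = 3.2370.
Expected months from Bear to Flat: 3.0798.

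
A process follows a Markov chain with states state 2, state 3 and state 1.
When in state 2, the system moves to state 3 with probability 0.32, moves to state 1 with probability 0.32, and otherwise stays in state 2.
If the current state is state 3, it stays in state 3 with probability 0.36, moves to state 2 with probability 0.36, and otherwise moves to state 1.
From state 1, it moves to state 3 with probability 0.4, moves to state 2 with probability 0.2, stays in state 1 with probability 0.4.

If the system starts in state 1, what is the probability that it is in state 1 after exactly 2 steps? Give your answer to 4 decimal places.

0.3360

Sum over the intermediate state after 1 step:
P = P(state 1→state 2)·P(state 2→state 1) + P(state 1→state 3)·P(state 3→state 1) + P(state 1→state 1)·P(state 1→state 1)
  = 0.2×0.32 + 0.4×0.28 + 0.4×0.4
  = 0.0640 + 0.1120 + 0.1600 = 0.3360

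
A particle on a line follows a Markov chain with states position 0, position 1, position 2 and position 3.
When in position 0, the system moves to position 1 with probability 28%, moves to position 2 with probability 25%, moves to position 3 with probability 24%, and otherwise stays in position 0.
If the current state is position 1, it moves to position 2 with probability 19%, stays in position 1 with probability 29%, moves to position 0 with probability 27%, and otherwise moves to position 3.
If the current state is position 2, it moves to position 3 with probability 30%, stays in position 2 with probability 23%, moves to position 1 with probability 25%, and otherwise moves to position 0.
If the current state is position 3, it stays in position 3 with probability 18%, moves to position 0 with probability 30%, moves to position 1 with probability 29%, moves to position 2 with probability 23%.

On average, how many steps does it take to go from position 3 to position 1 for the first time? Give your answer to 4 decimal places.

3.5976

Let t(s) be the expected number of steps to first reach position 1 from state s, with t(position 1) = 0. Conditioning on the first step:
t(position 0) = 1 + 0.23·t(position 0) + 0.25·t(position 2) + 0.24·t(position 3)
t(position 2) = 1 + 0.22·t(position 0) + 0.23·t(position 2) + 0.3·t(position 3)
t(position 3) = 1 + 0.3·t(position 0) + 0.23·t(position 2) + 0.18·t(position 3)
Solving: t(position 0) = 3.6339, t(position 2) = 3.7386, t(position 3) = 3.5976.
Expected steps from position 3 to position 1: 3.5976.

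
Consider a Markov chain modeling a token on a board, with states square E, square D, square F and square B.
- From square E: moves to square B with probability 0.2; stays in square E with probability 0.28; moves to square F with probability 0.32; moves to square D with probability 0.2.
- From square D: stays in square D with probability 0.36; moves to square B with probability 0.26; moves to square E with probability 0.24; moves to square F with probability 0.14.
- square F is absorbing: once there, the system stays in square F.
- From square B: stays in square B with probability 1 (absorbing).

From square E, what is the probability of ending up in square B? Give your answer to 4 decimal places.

Let h(s) be the probability of absorption at square B starting from transient state s. Then h(square B) = 1 and h(square F) = 0. By first-step analysis:
h(square E) = 0.28·h(square E) + 0.2·h(square D) + 0.32·0 + 0.2·1
h(square D) = 0.24·h(square E) + 0.36·h(square D) + 0.14·0 + 0.26·1
Solving: h(square E) = 0.4360, h(square D) = 0.5698.
Starting from square E, the probability is 0.4360.

0.4360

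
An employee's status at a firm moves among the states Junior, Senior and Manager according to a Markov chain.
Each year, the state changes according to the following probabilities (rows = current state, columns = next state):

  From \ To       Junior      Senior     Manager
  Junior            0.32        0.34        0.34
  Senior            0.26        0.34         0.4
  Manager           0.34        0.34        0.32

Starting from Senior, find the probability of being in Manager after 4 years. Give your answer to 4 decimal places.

Propagate the distribution vector 4 years from Senior.
After 0 years: (0.0000, 1.0000, 0.0000)
After 1 year: (0.2600, 0.3400, 0.4000)
After 2 years: (0.3076, 0.3400, 0.3524)
After 3 years: (0.3066, 0.3400, 0.3534)
After 4 years: (0.3067, 0.3400, 0.3533)
P(in Manager after 4 years) = 0.3533

0.3533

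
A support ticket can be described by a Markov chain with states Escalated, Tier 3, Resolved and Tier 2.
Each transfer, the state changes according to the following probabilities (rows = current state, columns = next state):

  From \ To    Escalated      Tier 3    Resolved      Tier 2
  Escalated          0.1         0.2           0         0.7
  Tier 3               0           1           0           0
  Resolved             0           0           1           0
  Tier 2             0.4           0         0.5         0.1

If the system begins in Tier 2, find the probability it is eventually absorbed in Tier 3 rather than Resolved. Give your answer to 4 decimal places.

Let h(s) be the probability of absorption at Tier 3 starting from transient state s. Then h(Tier 3) = 1 and h(Resolved) = 0. By first-step analysis:
h(Escalated) = 0.1·h(Escalated) + 0.2·1 + 0.7·h(Tier 2)
h(Tier 2) = 0.4·h(Escalated) + 0.5·0 + 0.1·h(Tier 2)
Solving: h(Escalated) = 0.3396, h(Tier 2) = 0.1509.
Starting from Tier 2, the probability is 0.1509.

0.1509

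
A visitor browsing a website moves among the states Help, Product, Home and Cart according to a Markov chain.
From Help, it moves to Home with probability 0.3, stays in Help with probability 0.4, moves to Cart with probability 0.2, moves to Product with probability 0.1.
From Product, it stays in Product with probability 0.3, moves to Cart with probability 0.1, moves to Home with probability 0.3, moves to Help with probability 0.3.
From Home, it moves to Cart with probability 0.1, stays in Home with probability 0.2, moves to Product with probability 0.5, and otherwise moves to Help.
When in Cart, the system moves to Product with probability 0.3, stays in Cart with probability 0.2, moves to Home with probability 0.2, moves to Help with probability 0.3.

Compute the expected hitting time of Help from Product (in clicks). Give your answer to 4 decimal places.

3.6531

Let t(s) be the expected number of clicks to first reach Help from state s, with t(Help) = 0. Conditioning on the first click:
t(Product) = 1 + 0.3·t(Product) + 0.3·t(Home) + 0.1·t(Cart)
t(Home) = 1 + 0.5·t(Product) + 0.2·t(Home) + 0.1·t(Cart)
t(Cart) = 1 + 0.3·t(Product) + 0.2·t(Home) + 0.2·t(Cart)
Solving: t(Product) = 3.6531, t(Home) = 3.9852, t(Cart) = 3.6162.
Expected clicks from Product to Help: 3.6531.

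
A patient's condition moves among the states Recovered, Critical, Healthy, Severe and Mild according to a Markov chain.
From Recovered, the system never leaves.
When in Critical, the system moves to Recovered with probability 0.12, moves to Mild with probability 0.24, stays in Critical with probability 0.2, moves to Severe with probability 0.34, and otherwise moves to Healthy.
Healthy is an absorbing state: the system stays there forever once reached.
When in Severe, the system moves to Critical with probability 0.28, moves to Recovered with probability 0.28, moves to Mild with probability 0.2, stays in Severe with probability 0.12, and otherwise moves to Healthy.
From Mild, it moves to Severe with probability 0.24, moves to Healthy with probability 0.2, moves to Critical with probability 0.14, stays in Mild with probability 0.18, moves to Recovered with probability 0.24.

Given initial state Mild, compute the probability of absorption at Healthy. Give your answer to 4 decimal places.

0.4180

Let h(s) be the probability of absorption at Healthy starting from transient state s. Then h(Healthy) = 1 and h(Recovered) = 0. By first-step analysis:
h(Critical) = 0.12·0 + 0.2·h(Critical) + 0.1·1 + 0.34·h(Severe) + 0.24·h(Mild)
h(Severe) = 0.28·0 + 0.28·h(Critical) + 0.12·1 + 0.12·h(Severe) + 0.2·h(Mild)
h(Mild) = 0.24·0 + 0.14·h(Critical) + 0.2·1 + 0.24·h(Severe) + 0.18·h(Mild)
Solving: h(Critical) = 0.4033, h(Severe) = 0.3597, h(Mild) = 0.4180.
Starting from Mild, the probability is 0.4180.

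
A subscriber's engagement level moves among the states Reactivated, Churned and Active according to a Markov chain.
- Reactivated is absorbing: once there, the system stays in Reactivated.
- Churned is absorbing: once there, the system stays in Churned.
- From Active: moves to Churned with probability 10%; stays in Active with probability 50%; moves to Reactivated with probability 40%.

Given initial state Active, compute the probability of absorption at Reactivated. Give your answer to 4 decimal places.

0.8000

Let h(s) be the probability of absorption at Reactivated starting from transient state s. Then h(Reactivated) = 1 and h(Churned) = 0. By first-step analysis:
h(Active) = 0.4·1 + 0.1·0 + 0.5·h(Active)
Solving: h(Active) = 0.8000.
Starting from Active, the probability is 0.8000.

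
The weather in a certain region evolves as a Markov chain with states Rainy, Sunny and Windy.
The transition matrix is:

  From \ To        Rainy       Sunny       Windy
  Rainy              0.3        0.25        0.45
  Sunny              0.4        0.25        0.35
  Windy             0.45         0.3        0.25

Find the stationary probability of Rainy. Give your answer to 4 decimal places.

Let the stationary distribution be π with π = πP and π_1 + π_2 + π_3 = 1.
π_1 = 0.3·π_1 + 0.4·π_2 + 0.45·π_3
π_2 = 0.25·π_1 + 0.25·π_2 + 0.3·π_3
Solving with the normalization constraint gives π = (0.3797, 0.2676, 0.3527).
So the stationary probability of Rainy is 0.3797.

0.3797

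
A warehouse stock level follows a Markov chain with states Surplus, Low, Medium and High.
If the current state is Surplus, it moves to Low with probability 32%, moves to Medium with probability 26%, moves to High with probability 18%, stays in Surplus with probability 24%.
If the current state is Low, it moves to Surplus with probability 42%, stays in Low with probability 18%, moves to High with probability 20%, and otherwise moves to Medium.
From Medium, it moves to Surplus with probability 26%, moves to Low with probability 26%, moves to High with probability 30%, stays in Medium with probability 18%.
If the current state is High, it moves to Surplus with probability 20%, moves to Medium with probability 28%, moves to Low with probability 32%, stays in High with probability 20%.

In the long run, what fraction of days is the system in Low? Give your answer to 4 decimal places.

Let the stationary distribution be π with π = πP and π_1 + π_2 + π_3 + π_4 = 1.
π_1 = 0.24·π_1 + 0.42·π_2 + 0.26·π_3 + 0.2·π_4
π_2 = 0.32·π_1 + 0.18·π_2 + 0.26·π_3 + 0.32·π_4
π_3 = 0.26·π_1 + 0.2·π_2 + 0.18·π_3 + 0.28·π_4
Solving with the normalization constraint gives π = (0.2843, 0.2686, 0.2298, 0.2173).
So the stationary probability of Low is 0.2686.

0.2686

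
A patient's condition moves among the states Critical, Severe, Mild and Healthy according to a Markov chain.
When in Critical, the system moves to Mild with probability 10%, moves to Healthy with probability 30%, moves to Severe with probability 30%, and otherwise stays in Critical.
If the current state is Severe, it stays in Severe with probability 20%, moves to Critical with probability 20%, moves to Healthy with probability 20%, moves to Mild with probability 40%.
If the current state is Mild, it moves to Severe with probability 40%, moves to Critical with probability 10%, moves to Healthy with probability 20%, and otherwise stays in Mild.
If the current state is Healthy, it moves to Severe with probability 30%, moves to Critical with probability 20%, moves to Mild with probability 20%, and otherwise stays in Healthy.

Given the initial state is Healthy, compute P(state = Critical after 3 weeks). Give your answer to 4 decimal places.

0.1940

Propagate the distribution vector 3 weeks from Healthy.
After 0 weeks: (0.0000, 0.0000, 0.0000, 1.0000)
After 1 week: (0.2000, 0.3000, 0.2000, 0.3000)
After 2 weeks: (0.2000, 0.2900, 0.2600, 0.2500)
After 3 weeks: (0.1940, 0.2970, 0.2640, 0.2450)
P(in Critical after 3 weeks) = 0.1940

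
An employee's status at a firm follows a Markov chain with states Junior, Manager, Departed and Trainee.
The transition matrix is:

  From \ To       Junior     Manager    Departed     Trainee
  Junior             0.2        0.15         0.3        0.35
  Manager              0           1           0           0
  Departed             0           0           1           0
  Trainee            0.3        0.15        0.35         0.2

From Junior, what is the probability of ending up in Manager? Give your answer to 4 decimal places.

Let h(s) be the probability of absorption at Manager starting from transient state s. Then h(Manager) = 1 and h(Departed) = 0. By first-step analysis:
h(Junior) = 0.2·h(Junior) + 0.15·1 + 0.3·0 + 0.35·h(Trainee)
h(Trainee) = 0.3·h(Junior) + 0.15·1 + 0.35·0 + 0.2·h(Trainee)
Solving: h(Junior) = 0.3224, h(Trainee) = 0.3084.
Starting from Junior, the probability is 0.3224.

0.3224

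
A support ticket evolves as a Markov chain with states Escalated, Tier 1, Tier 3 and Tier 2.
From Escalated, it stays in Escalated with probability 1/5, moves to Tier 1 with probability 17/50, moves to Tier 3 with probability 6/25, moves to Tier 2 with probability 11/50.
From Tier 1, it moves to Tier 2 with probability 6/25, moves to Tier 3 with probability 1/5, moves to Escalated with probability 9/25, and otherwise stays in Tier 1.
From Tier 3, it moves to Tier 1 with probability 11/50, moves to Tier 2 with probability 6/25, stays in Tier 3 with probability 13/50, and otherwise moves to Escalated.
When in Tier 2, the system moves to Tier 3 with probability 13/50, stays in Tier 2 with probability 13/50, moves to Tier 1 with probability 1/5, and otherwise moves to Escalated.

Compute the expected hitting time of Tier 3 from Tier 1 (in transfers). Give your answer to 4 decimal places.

4.4230

Let t(s) be the expected number of transfers to first reach Tier 3 from state s, with t(Tier 3) = 0. Conditioning on the first transfer:
t(Escalated) = 1 + 0.2·t(Escalated) + 0.34·t(Tier 1) + 0.22·t(Tier 2)
t(Tier 1) = 1 + 0.36·t(Escalated) + 0.2·t(Tier 1) + 0.24·t(Tier 2)
t(Tier 2) = 1 + 0.28·t(Escalated) + 0.2·t(Tier 1) + 0.26·t(Tier 2)
Solving: t(Escalated) = 4.2750, t(Tier 1) = 4.4230, t(Tier 2) = 4.1643.
Expected transfers from Tier 1 to Tier 3: 4.4230.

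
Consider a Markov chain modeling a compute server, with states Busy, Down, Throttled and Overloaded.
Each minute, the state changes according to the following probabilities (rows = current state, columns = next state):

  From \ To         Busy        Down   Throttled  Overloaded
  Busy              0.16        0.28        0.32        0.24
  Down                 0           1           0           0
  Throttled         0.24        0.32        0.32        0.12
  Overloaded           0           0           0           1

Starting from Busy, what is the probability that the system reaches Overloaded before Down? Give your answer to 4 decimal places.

Let h(s) be the probability of absorption at Overloaded starting from transient state s. Then h(Overloaded) = 1 and h(Down) = 0. By first-step analysis:
h(Busy) = 0.16·h(Busy) + 0.28·0 + 0.32·h(Throttled) + 0.24·1
h(Throttled) = 0.24·h(Busy) + 0.32·0 + 0.32·h(Throttled) + 0.12·1
Solving: h(Busy) = 0.4078, h(Throttled) = 0.3204.
Starting from Busy, the probability is 0.4078.

0.4078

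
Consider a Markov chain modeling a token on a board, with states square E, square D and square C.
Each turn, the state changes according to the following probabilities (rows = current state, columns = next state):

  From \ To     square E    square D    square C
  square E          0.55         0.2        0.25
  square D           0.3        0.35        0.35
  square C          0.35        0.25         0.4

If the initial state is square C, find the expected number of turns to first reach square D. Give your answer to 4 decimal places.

4.3836

Let t(s) be the expected number of turns to first reach square D from state s, with t(square D) = 0. Conditioning on the first turn:
t(square E) = 1 + 0.55·t(square E) + 0.25·t(square C)
t(square C) = 1 + 0.35·t(square E) + 0.4·t(square C)
Solving: t(square E) = 4.6575, t(square C) = 4.3836.
Expected turns from square C to square D: 4.3836.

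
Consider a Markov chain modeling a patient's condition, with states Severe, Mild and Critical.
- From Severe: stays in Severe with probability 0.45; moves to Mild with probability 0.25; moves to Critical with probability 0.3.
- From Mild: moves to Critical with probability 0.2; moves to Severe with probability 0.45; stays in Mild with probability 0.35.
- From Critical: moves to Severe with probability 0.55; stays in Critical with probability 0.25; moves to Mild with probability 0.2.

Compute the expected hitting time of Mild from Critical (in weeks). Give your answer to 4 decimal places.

4.4444

Let t(s) be the expected number of weeks to first reach Mild from state s, with t(Mild) = 0. Conditioning on the first week:
t(Severe) = 1 + 0.45·t(Severe) + 0.3·t(Critical)
t(Critical) = 1 + 0.55·t(Severe) + 0.25·t(Critical)
Solving: t(Severe) = 4.2424, t(Critical) = 4.4444.
Expected weeks from Critical to Mild: 4.4444.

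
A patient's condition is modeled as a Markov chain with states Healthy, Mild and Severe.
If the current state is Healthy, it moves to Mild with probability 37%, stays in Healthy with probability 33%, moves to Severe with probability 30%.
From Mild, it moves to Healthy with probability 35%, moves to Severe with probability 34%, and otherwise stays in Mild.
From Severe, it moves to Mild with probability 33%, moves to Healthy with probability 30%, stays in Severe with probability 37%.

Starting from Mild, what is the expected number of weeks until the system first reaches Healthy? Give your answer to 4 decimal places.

3.0078

Let t(s) be the expected number of weeks to first reach Healthy from state s, with t(Healthy) = 0. Conditioning on the first week:
t(Mild) = 1 + 0.31·t(Mild) + 0.34·t(Severe)
t(Severe) = 1 + 0.33·t(Mild) + 0.37·t(Severe)
Solving: t(Mild) = 3.0078, t(Severe) = 3.1628.
Expected weeks from Mild to Healthy: 3.0078.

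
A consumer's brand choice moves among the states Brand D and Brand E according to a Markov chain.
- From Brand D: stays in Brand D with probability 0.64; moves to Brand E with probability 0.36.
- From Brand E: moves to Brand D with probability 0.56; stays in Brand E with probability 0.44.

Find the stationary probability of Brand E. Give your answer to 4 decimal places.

0.3913

Let the stationary distribution be π with π = πP and π_1 + π_2 = 1.
π_1 = 0.64·π_1 + 0.56·π_2
Solving with the normalization constraint gives π = (0.6087, 0.3913).
So the stationary probability of Brand E is 0.3913.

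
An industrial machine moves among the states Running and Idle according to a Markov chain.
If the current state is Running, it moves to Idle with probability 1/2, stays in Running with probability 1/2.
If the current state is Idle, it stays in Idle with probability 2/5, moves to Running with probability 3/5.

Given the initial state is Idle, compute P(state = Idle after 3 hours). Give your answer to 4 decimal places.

Propagate the distribution vector 3 hours from Idle.
After 0 hours: (0.0000, 1.0000)
After 1 hour: (0.6000, 0.4000)
After 2 hours: (0.5400, 0.4600)
After 3 hours: (0.5460, 0.4540)
P(in Idle after 3 hours) = 0.4540

0.4540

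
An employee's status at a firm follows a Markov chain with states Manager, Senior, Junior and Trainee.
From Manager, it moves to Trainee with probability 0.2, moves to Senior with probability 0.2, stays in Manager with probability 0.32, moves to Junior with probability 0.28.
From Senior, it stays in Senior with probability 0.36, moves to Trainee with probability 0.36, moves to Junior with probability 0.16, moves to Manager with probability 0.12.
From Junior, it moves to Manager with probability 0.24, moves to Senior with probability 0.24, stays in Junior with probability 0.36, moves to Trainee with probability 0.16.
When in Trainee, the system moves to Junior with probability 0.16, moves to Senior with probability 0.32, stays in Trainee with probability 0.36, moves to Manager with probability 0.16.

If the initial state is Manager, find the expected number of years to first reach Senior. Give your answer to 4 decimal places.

4.2017

Let t(s) be the expected number of years to first reach Senior from state s, with t(Senior) = 0. Conditioning on the first year:
t(Manager) = 1 + 0.32·t(Manager) + 0.28·t(Junior) + 0.2·t(Trainee)
t(Junior) = 1 + 0.24·t(Manager) + 0.36·t(Junior) + 0.16·t(Trainee)
t(Trainee) = 1 + 0.16·t(Manager) + 0.16·t(Junior) + 0.36·t(Trainee)
Solving: t(Manager) = 4.2017, t(Junior) = 4.0441, t(Trainee) = 3.6239.
Expected years from Manager to Senior: 4.2017.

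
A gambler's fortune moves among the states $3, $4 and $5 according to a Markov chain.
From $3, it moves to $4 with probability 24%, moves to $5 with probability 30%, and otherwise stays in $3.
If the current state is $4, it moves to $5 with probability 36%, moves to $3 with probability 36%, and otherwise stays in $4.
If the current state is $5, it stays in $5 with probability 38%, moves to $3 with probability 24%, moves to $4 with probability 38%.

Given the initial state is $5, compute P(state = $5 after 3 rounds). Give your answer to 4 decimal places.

0.3468

Propagate the distribution vector 3 rounds from $5.
After 0 rounds: (0.0000, 0.0000, 1.0000)
After 1 round: (0.2400, 0.3800, 0.3800)
After 2 rounds: (0.3384, 0.3084, 0.3532)
After 3 rounds: (0.3515, 0.3018, 0.3468)
P(in $5 after 3 rounds) = 0.3468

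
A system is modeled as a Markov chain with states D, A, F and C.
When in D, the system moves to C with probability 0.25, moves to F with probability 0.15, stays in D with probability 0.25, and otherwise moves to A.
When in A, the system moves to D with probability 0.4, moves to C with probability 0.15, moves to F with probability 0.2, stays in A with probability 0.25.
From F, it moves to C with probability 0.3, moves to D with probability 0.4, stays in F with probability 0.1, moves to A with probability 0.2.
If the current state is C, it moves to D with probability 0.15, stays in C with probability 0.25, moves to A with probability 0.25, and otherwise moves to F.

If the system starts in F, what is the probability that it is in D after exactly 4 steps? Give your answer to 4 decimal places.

0.2967

Propagate the distribution vector 4 steps from F.
After 0 steps: (0.0000, 0.0000, 1.0000, 0.0000)
After 1 step: (0.4000, 0.2000, 0.1000, 0.3000)
After 2 steps: (0.2650, 0.2850, 0.2150, 0.2350)
After 3 steps: (0.3015, 0.2658, 0.2005, 0.2323)
After 4 steps: (0.2967, 0.2701, 0.1997, 0.2335)
P(in D after 4 steps) = 0.2967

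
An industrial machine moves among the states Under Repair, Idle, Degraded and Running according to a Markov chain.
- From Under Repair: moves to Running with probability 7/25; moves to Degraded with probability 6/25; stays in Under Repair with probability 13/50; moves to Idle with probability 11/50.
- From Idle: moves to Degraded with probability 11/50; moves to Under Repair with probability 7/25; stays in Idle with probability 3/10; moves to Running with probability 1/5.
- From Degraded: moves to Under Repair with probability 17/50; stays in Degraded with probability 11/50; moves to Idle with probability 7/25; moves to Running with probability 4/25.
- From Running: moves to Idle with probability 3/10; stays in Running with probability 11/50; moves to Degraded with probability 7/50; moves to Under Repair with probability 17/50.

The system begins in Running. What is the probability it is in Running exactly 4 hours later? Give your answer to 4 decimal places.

0.2201

Propagate the distribution vector 4 hours from Running.
After 0 hours: (0.0000, 0.0000, 0.0000, 1.0000)
After 1 hour: (0.3400, 0.3000, 0.1400, 0.2200)
After 2 hours: (0.2948, 0.2700, 0.2092, 0.2260)
After 3 hours: (0.3002, 0.2722, 0.2078, 0.2197)
After 4 hours: (0.2996, 0.2718, 0.2084, 0.2201)
P(in Running after 4 hours) = 0.2201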